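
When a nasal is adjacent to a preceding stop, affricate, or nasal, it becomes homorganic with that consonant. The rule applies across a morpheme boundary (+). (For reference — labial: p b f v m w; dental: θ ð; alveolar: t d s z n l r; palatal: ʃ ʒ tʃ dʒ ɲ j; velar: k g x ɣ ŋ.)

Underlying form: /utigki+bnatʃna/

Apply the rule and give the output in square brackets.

/n/ after /b/ (labial) → [m]
/n/ after /tʃ/ (palatal) → [ɲ]

[utigki+bmatʃɲa]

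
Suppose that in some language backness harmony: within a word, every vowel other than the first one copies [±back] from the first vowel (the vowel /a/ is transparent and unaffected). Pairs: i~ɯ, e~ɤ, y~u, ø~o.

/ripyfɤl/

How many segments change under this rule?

1

/ɤ/ harmonizes with /i/ ([-back]) → [e]
1 segment changes.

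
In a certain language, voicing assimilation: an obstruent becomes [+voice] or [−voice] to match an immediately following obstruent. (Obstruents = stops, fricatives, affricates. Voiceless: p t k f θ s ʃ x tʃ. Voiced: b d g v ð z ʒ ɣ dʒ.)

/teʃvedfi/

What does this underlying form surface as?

/ʃ/ before /v/ (voiced) → [ʒ]
/d/ before /f/ (voiceless) → [t]

[teʒvetfi]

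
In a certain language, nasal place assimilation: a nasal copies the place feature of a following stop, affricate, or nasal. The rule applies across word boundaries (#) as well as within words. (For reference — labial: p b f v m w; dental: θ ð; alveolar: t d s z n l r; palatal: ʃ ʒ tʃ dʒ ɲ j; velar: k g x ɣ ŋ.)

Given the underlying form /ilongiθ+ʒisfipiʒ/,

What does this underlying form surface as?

[iloŋgiθ+ʒisfipiʒ]

/n/ before /g/ (velar) → [ŋ]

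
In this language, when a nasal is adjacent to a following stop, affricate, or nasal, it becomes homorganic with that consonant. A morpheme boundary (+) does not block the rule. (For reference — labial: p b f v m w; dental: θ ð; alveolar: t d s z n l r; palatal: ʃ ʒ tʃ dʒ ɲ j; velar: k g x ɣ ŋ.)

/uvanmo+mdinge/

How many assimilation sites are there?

3

/n/ before /m/ (labial) → [m]
/m/ before /d/ (alveolar) → [n]
/n/ before /g/ (velar) → [ŋ]
3 segments change.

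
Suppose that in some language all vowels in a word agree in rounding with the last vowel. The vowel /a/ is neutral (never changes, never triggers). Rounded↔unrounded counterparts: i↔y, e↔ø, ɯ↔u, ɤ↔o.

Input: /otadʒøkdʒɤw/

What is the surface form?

/o/ harmonizes with /ɤ/ ([-round]) → [ɤ]
/ø/ harmonizes with /ɤ/ ([-round]) → [e]

[ɤtadʒekdʒɤw]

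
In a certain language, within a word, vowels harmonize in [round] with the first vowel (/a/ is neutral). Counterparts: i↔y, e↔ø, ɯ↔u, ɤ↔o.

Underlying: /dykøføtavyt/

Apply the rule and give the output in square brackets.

no segment meets the rule's conditions; no change.

[dykøføtavyt]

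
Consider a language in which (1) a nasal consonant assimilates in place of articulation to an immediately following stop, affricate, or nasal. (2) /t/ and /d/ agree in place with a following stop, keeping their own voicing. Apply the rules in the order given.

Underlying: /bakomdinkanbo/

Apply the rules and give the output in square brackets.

[bakondiŋkambo]

Rule 1: /m/ before /d/ (alveolar) → [n]
Rule 1: /n/ before /k/ (velar) → [ŋ]
Rule 1: /n/ before /b/ (labial) → [m]
After rule 1: bakondiŋkambo
Rule 2: no segment meets the rule's conditions; no change.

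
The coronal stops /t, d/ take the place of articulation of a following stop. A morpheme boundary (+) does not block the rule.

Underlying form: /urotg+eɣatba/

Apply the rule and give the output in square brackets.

[urokg+eɣapba]

/t/ before /g/ (velar) → [k]
/t/ before /b/ (labial) → [p]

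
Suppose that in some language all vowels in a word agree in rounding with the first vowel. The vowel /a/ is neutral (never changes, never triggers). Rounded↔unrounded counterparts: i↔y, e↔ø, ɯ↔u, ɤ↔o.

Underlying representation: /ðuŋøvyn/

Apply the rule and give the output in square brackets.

[ðuŋøvyn]

no segment meets the rule's conditions; no change.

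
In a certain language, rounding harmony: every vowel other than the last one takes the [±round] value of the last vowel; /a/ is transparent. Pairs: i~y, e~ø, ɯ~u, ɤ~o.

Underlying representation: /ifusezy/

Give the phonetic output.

[yfusøzy]

/i/ harmonizes with /y/ ([+round]) → [y]
/e/ harmonizes with /y/ ([+round]) → [ø]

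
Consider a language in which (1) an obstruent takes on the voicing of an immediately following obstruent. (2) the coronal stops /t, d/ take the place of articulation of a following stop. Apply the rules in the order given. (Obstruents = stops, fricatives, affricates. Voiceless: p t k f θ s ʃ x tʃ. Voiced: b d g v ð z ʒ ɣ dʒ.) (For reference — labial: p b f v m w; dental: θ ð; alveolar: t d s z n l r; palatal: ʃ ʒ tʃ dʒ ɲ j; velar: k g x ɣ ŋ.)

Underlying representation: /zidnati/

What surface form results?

[zidnati]

Rule 1: no segment meets the rule's conditions; no change.
After rule 1: zidnati
Rule 2: no segment meets the rule's conditions; no change.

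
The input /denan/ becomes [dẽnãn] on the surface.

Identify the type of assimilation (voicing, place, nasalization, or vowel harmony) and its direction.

nasalization, regressive

/e/→[ẽ] /a/→[ã].
Each target copies a feature from the following segment, so the direction is regressive.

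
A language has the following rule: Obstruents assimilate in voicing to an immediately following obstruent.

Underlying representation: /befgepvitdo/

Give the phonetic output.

[bevgebviddo]

/f/ before /g/ (voiced) → [v]
/p/ before /v/ (voiced) → [b]
/t/ before /d/ (voiced) → [d]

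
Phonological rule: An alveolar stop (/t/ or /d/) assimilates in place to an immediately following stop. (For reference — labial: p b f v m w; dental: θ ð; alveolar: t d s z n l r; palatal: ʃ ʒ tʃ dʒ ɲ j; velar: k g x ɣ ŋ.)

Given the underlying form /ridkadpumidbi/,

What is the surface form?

/d/ before /k/ (velar) → [g]
/d/ before /p/ (labial) → [b]
/d/ before /b/ (labial) → [b]

[rigkabpumibbi]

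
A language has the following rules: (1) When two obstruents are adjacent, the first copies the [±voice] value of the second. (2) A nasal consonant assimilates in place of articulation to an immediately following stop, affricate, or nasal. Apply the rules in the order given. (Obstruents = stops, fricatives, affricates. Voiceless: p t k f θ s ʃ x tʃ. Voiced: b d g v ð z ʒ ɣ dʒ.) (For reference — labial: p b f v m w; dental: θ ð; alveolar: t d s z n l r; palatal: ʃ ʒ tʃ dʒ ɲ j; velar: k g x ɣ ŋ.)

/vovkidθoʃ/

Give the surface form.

Rule 1: /v/ before /k/ (voiceless) → [f]
Rule 1: /d/ before /θ/ (voiceless) → [t]
After rule 1: vofkitθoʃ
Rule 2: no segment meets the rule's conditions; no change.

[vofkitθoʃ]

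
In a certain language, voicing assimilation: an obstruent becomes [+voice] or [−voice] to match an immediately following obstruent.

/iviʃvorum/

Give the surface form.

/ʃ/ before /v/ (voiced) → [ʒ]

[iviʒvorum]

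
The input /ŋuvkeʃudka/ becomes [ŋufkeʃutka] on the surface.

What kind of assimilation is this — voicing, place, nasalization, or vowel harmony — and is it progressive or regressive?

/v/→[f] /d/→[t].
Each target copies a feature from the following segment, so the direction is regressive.

voicing assimilation, regressive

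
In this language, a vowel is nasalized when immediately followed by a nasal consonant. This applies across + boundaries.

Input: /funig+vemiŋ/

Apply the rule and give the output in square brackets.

[fũnig+vẽmĩŋ]

/u/ before nasal /n/ → [ũ]
/e/ before nasal /m/ → [ẽ]
/i/ before nasal /ŋ/ → [ĩ]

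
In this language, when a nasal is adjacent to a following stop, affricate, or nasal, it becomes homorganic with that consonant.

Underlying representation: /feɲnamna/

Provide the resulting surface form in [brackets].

/ɲ/ before /n/ (alveolar) → [n]
/m/ before /n/ (alveolar) → [n]

[fennanna]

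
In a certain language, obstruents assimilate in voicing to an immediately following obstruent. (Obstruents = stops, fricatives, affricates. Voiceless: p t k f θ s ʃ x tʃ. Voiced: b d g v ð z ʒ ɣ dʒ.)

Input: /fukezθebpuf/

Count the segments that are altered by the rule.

/z/ before /θ/ (voiceless) → [s]
/b/ before /p/ (voiceless) → [p]
2 segments change.

2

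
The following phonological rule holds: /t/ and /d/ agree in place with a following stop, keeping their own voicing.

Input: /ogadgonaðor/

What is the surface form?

/d/ before /g/ (velar) → [g]

[ogaggonaðor]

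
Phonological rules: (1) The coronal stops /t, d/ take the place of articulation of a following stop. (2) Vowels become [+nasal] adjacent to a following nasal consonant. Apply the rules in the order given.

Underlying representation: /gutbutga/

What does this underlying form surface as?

[gupbukga]

Rule 1: /t/ before /b/ (labial) → [p]
Rule 1: /t/ before /g/ (velar) → [k]
After rule 1: gupbukga
Rule 2: no segment meets the rule's conditions; no change.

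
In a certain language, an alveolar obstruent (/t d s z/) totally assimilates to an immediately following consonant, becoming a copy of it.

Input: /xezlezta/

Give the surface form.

[xelletta]

/z/ before /l/ → [l] (total assimilation)
/z/ before /t/ → [t] (total assimilation)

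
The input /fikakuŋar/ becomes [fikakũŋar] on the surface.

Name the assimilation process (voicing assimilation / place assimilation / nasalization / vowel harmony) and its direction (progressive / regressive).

nasalization, regressive

/u/→[ũ].
Each target copies a feature from the following segment, so the direction is regressive.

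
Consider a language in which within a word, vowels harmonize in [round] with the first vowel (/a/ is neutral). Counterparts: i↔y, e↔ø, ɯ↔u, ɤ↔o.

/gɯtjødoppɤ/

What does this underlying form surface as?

/ø/ harmonizes with /ɯ/ ([-round]) → [e]
/o/ harmonizes with /ɯ/ ([-round]) → [ɤ]

[gɯtjedɤppɤ]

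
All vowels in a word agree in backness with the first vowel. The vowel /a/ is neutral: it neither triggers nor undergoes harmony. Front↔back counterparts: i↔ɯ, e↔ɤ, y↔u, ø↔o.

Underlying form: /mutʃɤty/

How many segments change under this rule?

/y/ harmonizes with /u/ ([+back]) → [u]
1 segment changes.

1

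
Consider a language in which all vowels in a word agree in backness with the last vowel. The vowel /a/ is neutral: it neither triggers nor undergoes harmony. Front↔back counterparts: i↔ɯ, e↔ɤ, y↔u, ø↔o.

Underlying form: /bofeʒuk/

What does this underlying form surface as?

/e/ harmonizes with /u/ ([+back]) → [ɤ]

[bofɤʒuk]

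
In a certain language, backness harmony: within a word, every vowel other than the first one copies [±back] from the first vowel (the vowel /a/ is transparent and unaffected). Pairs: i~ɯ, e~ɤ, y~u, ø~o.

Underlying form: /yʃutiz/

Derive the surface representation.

[yʃytiz]

/u/ harmonizes with /y/ ([-back]) → [y]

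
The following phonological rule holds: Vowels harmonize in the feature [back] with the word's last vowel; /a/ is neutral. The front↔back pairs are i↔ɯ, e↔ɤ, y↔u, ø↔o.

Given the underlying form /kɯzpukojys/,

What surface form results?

/ɯ/ harmonizes with /y/ ([-back]) → [i]
/u/ harmonizes with /y/ ([-back]) → [y]
/o/ harmonizes with /y/ ([-back]) → [ø]

[kizpykøjys]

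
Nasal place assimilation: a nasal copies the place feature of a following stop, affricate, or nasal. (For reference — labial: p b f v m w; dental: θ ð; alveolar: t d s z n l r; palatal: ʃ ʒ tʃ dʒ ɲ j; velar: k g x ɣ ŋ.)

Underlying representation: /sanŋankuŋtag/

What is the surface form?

[saŋŋaŋkuntag]

/n/ before /ŋ/ (velar) → [ŋ]
/n/ before /k/ (velar) → [ŋ]
/ŋ/ before /t/ (alveolar) → [n]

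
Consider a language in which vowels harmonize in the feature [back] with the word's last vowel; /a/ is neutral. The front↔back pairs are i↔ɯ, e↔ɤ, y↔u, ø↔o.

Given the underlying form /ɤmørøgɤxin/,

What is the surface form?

/ɤ/ harmonizes with /i/ ([-back]) → [e]
/ɤ/ harmonizes with /i/ ([-back]) → [e]

[emørøgexin]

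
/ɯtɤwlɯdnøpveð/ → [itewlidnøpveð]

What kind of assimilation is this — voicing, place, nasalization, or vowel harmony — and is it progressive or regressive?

vowel harmony, regressive

/ɯ/→[i] /ɤ/→[e] /ɯ/→[i].
Vowels agree with the last vowel, so the harmony is regressive.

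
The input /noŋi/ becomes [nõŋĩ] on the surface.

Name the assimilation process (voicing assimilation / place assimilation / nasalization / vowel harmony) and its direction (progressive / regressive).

nasalization, progressive

/o/→[õ] /i/→[ĩ].
Each target copies a feature from the preceding segment, so the direction is progressive.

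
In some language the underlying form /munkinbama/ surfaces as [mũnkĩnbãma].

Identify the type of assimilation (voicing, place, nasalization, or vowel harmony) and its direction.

nasalization, regressive

/u/→[ũ] /i/→[ĩ] /a/→[ã].
Each target copies a feature from the following segment, so the direction is regressive.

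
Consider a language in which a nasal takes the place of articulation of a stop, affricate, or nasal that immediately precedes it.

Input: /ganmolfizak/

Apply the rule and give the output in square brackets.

[gannolfizak]

/m/ after /n/ (alveolar) → [n]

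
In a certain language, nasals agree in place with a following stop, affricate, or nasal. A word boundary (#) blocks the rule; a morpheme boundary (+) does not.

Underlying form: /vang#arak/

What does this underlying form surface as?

[vaŋg#arak]

/n/ before /g/ (velar) → [ŋ]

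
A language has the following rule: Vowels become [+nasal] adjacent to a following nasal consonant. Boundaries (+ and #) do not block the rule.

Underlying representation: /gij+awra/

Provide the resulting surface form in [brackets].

no segment meets the rule's conditions; no change.

[gij+awra]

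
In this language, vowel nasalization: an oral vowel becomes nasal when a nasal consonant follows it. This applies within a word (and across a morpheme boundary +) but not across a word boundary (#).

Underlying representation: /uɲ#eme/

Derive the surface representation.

[ũɲ#ẽme]

/u/ before nasal /ɲ/ → [ũ]
/e/ before nasal /m/ → [ẽ]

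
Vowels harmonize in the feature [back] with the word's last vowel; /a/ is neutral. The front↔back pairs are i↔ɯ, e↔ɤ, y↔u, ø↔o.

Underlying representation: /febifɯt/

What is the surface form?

[fɤbɯfɯt]

/e/ harmonizes with /ɯ/ ([+back]) → [ɤ]
/i/ harmonizes with /ɯ/ ([+back]) → [ɯ]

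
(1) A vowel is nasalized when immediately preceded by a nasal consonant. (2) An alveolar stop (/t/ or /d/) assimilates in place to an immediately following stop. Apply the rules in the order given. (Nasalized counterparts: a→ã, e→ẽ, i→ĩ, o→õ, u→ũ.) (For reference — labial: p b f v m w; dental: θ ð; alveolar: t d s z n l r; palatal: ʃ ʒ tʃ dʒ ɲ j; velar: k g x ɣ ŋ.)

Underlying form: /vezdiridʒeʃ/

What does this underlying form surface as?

[vezdiridʒeʃ]

Rule 1: no segment meets the rule's conditions; no change.
After rule 1: vezdiridʒeʃ
Rule 2: no segment meets the rule's conditions; no change.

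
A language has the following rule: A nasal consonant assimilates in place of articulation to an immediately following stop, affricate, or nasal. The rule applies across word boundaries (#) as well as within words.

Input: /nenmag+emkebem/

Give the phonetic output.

[nemmag+eŋkebem]

/n/ before /m/ (labial) → [m]
/m/ before /k/ (velar) → [ŋ]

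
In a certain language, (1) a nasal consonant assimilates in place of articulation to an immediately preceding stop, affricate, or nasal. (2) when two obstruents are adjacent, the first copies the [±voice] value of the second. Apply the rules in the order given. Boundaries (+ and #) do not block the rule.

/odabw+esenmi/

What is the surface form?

Rule 1: /m/ after /n/ (alveolar) → [n]
After rule 1: odabw+esenni
Rule 2: no segment meets the rule's conditions; no change.

[odabw+esenni]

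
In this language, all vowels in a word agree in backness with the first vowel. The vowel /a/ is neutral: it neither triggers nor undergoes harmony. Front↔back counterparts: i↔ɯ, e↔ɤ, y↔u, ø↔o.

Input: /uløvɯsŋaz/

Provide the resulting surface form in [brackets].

[ulovɯsŋaz]

/ø/ harmonizes with /u/ ([+back]) → [o]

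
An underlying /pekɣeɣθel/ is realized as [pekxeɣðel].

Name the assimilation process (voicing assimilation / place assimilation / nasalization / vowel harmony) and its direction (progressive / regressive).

/ɣ/→[x] /θ/→[ð].
Each target copies a feature from the preceding segment, so the direction is progressive.

voicing assimilation, progressive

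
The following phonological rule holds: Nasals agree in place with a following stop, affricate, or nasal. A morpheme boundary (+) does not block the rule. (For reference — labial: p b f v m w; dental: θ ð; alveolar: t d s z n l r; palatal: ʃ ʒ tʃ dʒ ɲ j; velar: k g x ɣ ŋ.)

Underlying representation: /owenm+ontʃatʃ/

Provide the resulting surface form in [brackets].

[owemm+oɲtʃatʃ]

/n/ before /m/ (labial) → [m]
/n/ before /tʃ/ (palatal) → [ɲ]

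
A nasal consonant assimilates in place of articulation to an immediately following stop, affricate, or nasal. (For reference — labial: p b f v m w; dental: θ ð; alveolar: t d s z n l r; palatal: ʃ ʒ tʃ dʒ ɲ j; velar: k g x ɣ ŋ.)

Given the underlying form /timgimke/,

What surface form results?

/m/ before /g/ (velar) → [ŋ]
/m/ before /k/ (velar) → [ŋ]

[tiŋgiŋke]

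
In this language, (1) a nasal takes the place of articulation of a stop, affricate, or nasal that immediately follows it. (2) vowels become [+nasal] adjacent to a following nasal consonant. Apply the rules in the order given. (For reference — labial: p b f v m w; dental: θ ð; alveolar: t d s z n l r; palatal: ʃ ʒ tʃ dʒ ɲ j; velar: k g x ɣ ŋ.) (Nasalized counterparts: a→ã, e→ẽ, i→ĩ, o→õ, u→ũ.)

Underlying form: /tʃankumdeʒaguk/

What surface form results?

[tʃãŋkũndeʒaguk]

Rule 1: /n/ before /k/ (velar) → [ŋ]
Rule 1: /m/ before /d/ (alveolar) → [n]
After rule 1: tʃaŋkundeʒaguk
Rule 2: /a/ before nasal /ŋ/ → [ã]
Rule 2: /u/ before nasal /n/ → [ũ]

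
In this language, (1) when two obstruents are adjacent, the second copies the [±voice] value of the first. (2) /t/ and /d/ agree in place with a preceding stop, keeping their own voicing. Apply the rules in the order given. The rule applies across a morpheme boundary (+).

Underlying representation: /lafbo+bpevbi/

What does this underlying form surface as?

[lafpo+bbevbi]

Rule 1: /b/ after /f/ (voiceless) → [p]
Rule 1: /p/ after /b/ (voiced) → [b]
After rule 1: lafpo+bbevbi
Rule 2: no segment meets the rule's conditions; no change.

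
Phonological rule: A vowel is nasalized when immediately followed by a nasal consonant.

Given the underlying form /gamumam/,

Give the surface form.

/a/ before nasal /m/ → [ã]
/u/ before nasal /m/ → [ũ]
/a/ before nasal /m/ → [ã]

[gãmũmãm]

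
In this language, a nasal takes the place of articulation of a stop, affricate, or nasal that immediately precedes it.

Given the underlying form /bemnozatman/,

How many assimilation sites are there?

/n/ after /m/ (labial) → [m]
/m/ after /t/ (alveolar) → [n]
2 segments change.

2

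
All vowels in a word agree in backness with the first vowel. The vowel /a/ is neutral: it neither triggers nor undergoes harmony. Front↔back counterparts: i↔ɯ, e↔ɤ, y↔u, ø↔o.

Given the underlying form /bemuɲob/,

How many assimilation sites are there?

/u/ harmonizes with /e/ ([-back]) → [y]
/o/ harmonizes with /e/ ([-back]) → [ø]
2 segments change.

2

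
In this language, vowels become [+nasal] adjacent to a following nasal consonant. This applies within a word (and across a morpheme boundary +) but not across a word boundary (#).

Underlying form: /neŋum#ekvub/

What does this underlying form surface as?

/e/ before nasal /ŋ/ → [ẽ]
/u/ before nasal /m/ → [ũ]

[nẽŋũm#ekvub]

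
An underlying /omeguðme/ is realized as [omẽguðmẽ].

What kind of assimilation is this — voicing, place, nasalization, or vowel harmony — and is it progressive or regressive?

nasalization, progressive

/e/→[ẽ] /e/→[ẽ].
Each target copies a feature from the preceding segment, so the direction is progressive.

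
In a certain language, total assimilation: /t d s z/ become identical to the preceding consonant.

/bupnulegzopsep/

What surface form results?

/z/ after /g/ → [g] (total assimilation)
/s/ after /p/ → [p] (total assimilation)

[bupnuleggoppep]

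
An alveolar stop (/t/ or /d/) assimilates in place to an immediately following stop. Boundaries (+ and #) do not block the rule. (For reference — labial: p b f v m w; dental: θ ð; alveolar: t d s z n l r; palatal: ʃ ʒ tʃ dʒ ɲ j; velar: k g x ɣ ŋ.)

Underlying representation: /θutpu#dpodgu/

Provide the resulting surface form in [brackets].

/t/ before /p/ (labial) → [p]
/d/ before /p/ (labial) → [b]
/d/ before /g/ (velar) → [g]

[θuppu#bpoggu]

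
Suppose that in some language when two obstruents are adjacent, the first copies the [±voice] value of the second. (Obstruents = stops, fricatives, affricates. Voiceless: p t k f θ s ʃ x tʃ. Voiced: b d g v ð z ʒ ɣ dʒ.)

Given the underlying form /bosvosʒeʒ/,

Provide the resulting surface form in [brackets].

[bozvozʒeʒ]

/s/ before /v/ (voiced) → [z]
/s/ before /ʒ/ (voiced) → [z]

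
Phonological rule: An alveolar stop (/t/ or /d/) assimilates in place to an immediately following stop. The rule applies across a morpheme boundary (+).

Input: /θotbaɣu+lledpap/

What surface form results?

/t/ before /b/ (labial) → [p]
/d/ before /p/ (labial) → [b]

[θopbaɣu+llebpap]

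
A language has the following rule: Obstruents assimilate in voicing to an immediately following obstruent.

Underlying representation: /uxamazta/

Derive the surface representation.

/z/ before /t/ (voiceless) → [s]

[uxamasta]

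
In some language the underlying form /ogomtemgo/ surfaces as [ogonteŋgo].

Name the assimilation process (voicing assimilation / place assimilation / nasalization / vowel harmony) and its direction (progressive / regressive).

/m/→[n] /m/→[ŋ].
Each target copies a feature from the following segment, so the direction is regressive.

place assimilation, regressive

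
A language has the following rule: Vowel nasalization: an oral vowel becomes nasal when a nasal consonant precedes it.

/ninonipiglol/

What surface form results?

[nĩnõnĩpiglol]

/i/ after nasal /n/ → [ĩ]
/o/ after nasal /n/ → [õ]
/i/ after nasal /n/ → [ĩ]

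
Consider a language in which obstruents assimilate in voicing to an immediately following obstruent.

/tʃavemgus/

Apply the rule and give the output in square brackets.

[tʃavemgus]

no segment meets the rule's conditions; no change.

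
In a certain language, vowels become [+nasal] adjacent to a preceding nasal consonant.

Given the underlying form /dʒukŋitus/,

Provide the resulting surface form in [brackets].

[dʒukŋĩtus]

/i/ after nasal /ŋ/ → [ĩ]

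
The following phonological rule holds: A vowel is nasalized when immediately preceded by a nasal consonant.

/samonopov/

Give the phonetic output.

/o/ after nasal /m/ → [õ]
/o/ after nasal /n/ → [õ]

[samõnõpov]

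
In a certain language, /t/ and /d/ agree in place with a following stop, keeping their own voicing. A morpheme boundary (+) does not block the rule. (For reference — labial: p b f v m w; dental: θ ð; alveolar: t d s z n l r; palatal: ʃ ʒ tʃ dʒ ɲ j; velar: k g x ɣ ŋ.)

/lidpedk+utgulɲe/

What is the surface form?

/d/ before /p/ (labial) → [b]
/d/ before /k/ (velar) → [g]
/t/ before /g/ (velar) → [k]

[libpegk+ukgulɲe]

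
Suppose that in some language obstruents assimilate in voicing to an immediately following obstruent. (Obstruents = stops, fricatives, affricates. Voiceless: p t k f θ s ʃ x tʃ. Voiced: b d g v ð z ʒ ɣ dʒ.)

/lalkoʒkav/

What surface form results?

/ʒ/ before /k/ (voiceless) → [ʃ]

[lalkoʃkav]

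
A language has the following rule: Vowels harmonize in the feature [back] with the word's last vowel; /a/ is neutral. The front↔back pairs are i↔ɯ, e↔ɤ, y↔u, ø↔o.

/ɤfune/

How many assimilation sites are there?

/ɤ/ harmonizes with /e/ ([-back]) → [e]
/u/ harmonizes with /e/ ([-back]) → [y]
2 segments change.

2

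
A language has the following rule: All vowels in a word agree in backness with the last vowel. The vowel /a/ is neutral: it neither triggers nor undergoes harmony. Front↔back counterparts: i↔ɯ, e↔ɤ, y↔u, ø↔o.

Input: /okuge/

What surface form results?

/o/ harmonizes with /e/ ([-back]) → [ø]
/u/ harmonizes with /e/ ([-back]) → [y]

[økyge]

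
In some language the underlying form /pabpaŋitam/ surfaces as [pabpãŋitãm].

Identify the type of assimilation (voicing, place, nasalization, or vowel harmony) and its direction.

/a/→[ã] /a/→[ã].
Each target copies a feature from the following segment, so the direction is regressive.

nasalization, regressive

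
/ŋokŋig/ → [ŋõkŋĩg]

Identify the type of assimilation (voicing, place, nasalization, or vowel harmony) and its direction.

nasalization, progressive

/o/→[õ] /i/→[ĩ].
Each target copies a feature from the preceding segment, so the direction is progressive.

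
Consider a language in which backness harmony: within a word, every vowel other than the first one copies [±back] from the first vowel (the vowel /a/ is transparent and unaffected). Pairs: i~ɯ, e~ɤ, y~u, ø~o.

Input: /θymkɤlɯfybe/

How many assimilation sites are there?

2

/ɤ/ harmonizes with /y/ ([-back]) → [e]
/ɯ/ harmonizes with /y/ ([-back]) → [i]
2 segments change.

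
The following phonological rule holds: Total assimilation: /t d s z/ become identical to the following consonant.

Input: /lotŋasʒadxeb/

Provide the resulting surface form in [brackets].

/t/ before /ŋ/ → [ŋ] (total assimilation)
/s/ before /ʒ/ → [ʒ] (total assimilation)
/d/ before /x/ → [x] (total assimilation)

[loŋŋaʒʒaxxeb]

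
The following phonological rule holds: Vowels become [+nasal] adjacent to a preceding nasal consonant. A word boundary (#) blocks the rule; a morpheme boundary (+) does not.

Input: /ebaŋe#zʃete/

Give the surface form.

/e/ after nasal /ŋ/ → [ẽ]

[ebaŋẽ#zʃete]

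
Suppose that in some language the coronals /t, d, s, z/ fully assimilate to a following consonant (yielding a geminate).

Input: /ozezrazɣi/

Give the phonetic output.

/z/ before /r/ → [r] (total assimilation)
/z/ before /ɣ/ → [ɣ] (total assimilation)

[ozerraɣɣi]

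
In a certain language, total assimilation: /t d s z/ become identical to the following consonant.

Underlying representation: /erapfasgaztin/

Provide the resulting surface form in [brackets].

/s/ before /g/ → [g] (total assimilation)
/z/ before /t/ → [t] (total assimilation)

[erapfaggattin]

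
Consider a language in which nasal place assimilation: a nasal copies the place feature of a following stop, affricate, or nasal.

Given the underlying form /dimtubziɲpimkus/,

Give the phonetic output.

/m/ before /t/ (alveolar) → [n]
/ɲ/ before /p/ (labial) → [m]
/m/ before /k/ (velar) → [ŋ]

[dintubzimpiŋkus]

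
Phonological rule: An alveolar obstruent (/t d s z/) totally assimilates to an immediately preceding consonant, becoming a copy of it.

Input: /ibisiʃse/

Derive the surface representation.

[ibisiʃʃe]

/s/ after /ʃ/ → [ʃ] (total assimilation)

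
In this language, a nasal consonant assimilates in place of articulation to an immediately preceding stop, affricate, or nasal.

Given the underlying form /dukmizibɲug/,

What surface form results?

[dukŋizibmug]

/m/ after /k/ (velar) → [ŋ]
/ɲ/ after /b/ (labial) → [m]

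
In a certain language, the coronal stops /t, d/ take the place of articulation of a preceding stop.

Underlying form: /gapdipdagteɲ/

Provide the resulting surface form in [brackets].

[gapbipbagkeɲ]

/d/ after /p/ (labial) → [b]
/d/ after /p/ (labial) → [b]
/t/ after /g/ (velar) → [k]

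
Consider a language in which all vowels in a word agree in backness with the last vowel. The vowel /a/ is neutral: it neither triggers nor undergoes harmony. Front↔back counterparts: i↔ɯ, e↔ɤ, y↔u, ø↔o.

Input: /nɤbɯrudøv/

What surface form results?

/ɤ/ harmonizes with /ø/ ([-back]) → [e]
/ɯ/ harmonizes with /ø/ ([-back]) → [i]
/u/ harmonizes with /ø/ ([-back]) → [y]

[nebirydøv]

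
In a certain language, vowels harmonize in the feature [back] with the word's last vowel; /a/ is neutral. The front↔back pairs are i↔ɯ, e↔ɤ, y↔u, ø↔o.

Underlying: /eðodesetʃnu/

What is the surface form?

/e/ harmonizes with /u/ ([+back]) → [ɤ]
/e/ harmonizes with /u/ ([+back]) → [ɤ]
/e/ harmonizes with /u/ ([+back]) → [ɤ]

[ɤðodɤsɤtʃnu]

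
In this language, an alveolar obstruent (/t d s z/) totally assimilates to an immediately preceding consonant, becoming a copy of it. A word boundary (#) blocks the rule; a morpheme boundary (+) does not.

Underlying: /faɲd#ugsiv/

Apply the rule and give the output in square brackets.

[faɲɲ#uggiv]

/d/ after /ɲ/ → [ɲ] (total assimilation)
/s/ after /g/ → [g] (total assimilation)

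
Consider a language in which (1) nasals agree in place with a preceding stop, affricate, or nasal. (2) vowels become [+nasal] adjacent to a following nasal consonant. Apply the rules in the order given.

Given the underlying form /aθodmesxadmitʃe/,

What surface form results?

Rule 1: /m/ after /d/ (alveolar) → [n]
Rule 1: /m/ after /d/ (alveolar) → [n]
After rule 1: aθodnesxadnitʃe
Rule 2: no segment meets the rule's conditions; no change.

[aθodnesxadnitʃe]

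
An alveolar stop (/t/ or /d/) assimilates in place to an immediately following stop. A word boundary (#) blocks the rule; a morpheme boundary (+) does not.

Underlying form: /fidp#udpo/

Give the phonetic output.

[fibp#ubpo]

/d/ before /p/ (labial) → [b]
/d/ before /p/ (labial) → [b]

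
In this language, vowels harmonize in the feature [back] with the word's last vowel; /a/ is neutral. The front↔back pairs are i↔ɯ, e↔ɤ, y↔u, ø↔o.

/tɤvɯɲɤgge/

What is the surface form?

/ɤ/ harmonizes with /e/ ([-back]) → [e]
/ɯ/ harmonizes with /e/ ([-back]) → [i]
/ɤ/ harmonizes with /e/ ([-back]) → [e]

[teviɲegge]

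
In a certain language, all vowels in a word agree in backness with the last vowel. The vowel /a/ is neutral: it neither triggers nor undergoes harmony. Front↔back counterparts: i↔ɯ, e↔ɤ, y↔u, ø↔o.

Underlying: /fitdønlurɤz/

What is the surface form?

[fɯtdonlurɤz]

/i/ harmonizes with /ɤ/ ([+back]) → [ɯ]
/ø/ harmonizes with /ɤ/ ([+back]) → [o]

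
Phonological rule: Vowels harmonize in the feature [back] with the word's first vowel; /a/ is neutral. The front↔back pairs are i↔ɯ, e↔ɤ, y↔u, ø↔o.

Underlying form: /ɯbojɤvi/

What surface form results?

[ɯbojɤvɯ]

/i/ harmonizes with /ɯ/ ([+back]) → [ɯ]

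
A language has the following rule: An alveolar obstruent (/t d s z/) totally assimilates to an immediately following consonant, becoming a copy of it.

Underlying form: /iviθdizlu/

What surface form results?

/z/ before /l/ → [l] (total assimilation)

[iviθdillu]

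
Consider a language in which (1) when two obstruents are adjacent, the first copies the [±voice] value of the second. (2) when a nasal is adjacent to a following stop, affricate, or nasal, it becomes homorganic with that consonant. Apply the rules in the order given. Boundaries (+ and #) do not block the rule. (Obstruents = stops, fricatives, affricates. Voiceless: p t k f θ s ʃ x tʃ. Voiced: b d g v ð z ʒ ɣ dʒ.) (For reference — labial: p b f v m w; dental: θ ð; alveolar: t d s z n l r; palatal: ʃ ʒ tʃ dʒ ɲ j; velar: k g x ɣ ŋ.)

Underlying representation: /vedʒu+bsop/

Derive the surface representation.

Rule 1: /b/ before /s/ (voiceless) → [p]
After rule 1: vedʒu+psop
Rule 2: no segment meets the rule's conditions; no change.

[vedʒu+psop]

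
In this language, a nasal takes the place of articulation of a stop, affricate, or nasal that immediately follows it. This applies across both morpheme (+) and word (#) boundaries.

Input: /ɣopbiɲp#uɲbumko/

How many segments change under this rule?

/ɲ/ before /p/ (labial) → [m]
/ɲ/ before /b/ (labial) → [m]
/m/ before /k/ (velar) → [ŋ]
3 segments change.

3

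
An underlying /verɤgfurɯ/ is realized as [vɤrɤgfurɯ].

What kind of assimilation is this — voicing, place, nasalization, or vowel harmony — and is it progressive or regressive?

vowel harmony, regressive

/e/→[ɤ].
Vowels agree with the last vowel, so the harmony is regressive.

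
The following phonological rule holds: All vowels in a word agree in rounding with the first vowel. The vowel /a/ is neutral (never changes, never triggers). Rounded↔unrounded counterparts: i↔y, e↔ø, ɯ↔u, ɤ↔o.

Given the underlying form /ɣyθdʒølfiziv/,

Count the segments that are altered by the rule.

/i/ harmonizes with /y/ ([+round]) → [y]
/i/ harmonizes with /y/ ([+round]) → [y]
2 segments change.

2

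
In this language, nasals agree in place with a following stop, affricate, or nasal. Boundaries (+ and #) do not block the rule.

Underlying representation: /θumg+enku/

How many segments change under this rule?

/m/ before /g/ (velar) → [ŋ]
/n/ before /k/ (velar) → [ŋ]
2 segments change.

2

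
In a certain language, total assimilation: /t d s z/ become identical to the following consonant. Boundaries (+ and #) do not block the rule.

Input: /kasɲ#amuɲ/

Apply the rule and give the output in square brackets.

[kaɲɲ#amuɲ]

/s/ before /ɲ/ → [ɲ] (total assimilation)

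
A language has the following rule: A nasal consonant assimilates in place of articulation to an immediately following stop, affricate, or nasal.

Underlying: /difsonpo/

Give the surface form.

[difsompo]

/n/ before /p/ (labial) → [m]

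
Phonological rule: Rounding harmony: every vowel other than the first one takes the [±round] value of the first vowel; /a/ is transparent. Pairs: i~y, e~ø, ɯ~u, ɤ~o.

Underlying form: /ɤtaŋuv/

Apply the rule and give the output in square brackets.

[ɤtaŋɯv]

/u/ harmonizes with /ɤ/ ([-round]) → [ɯ]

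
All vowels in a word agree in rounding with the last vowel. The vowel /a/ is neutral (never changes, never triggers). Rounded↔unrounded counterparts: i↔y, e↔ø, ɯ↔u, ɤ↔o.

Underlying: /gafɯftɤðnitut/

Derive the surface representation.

/ɯ/ harmonizes with /u/ ([+round]) → [u]
/ɤ/ harmonizes with /u/ ([+round]) → [o]
/i/ harmonizes with /u/ ([+round]) → [y]

[gafuftoðnytut]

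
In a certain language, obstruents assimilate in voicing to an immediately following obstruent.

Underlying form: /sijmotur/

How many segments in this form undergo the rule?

No segment meets the rule's conditions.

0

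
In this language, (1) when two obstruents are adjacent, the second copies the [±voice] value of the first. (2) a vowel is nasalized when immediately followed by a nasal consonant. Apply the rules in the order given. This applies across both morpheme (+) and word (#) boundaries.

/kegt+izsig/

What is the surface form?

[kegd+izzig]

Rule 1: /t/ after /g/ (voiced) → [d]
Rule 1: /s/ after /z/ (voiced) → [z]
After rule 1: kegd+izzig
Rule 2: no segment meets the rule's conditions; no change.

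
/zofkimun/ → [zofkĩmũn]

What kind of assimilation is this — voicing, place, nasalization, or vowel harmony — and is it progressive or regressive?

nasalization, regressive

/i/→[ĩ] /u/→[ũ].
Each target copies a feature from the following segment, so the direction is regressive.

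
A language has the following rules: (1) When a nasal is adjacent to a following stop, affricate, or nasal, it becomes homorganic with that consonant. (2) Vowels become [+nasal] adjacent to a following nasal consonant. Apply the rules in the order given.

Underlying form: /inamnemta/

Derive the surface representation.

[ĩnãnnẽnta]

Rule 1: /m/ before /n/ (alveolar) → [n]
Rule 1: /m/ before /t/ (alveolar) → [n]
After rule 1: inannenta
Rule 2: /i/ before nasal /n/ → [ĩ]
Rule 2: /a/ before nasal /n/ → [ã]
Rule 2: /e/ before nasal /n/ → [ẽ]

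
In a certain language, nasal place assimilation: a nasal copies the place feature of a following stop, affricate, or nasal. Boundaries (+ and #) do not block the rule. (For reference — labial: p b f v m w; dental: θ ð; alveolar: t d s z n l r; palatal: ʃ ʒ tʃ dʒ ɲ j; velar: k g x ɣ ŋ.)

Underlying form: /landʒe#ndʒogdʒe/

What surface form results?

[laɲdʒe#ɲdʒogdʒe]

/n/ before /dʒ/ (palatal) → [ɲ]
/n/ before /dʒ/ (palatal) → [ɲ]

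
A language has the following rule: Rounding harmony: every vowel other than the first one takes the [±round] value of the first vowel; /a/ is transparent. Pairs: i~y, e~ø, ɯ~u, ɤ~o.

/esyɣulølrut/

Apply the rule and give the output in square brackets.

/y/ harmonizes with /e/ ([-round]) → [i]
/u/ harmonizes with /e/ ([-round]) → [ɯ]
/ø/ harmonizes with /e/ ([-round]) → [e]
/u/ harmonizes with /e/ ([-round]) → [ɯ]

[esiɣɯlelrɯt]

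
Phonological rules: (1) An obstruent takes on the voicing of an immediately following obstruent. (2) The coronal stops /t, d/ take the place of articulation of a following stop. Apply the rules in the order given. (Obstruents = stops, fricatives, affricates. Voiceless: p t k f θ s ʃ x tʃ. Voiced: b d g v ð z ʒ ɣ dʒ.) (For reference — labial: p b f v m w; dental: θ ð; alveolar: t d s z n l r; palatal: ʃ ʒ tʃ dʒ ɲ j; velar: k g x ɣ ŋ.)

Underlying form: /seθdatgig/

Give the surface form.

Rule 1: /θ/ before /d/ (voiced) → [ð]
Rule 1: /t/ before /g/ (voiced) → [d]
After rule 1: seðdadgig
Rule 2: /d/ before /g/ (velar) → [g]

[seðdaggig]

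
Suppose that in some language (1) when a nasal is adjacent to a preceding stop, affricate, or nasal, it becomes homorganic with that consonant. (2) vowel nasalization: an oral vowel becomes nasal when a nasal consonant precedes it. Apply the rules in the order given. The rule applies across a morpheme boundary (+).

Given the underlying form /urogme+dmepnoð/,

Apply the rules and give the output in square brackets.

[urogŋẽ+dnẽpmõð]

Rule 1: /m/ after /g/ (velar) → [ŋ]
Rule 1: /m/ after /d/ (alveolar) → [n]
Rule 1: /n/ after /p/ (labial) → [m]
After rule 1: urogŋe+dnepmoð
Rule 2: /e/ after nasal /ŋ/ → [ẽ]
Rule 2: /e/ after nasal /n/ → [ẽ]
Rule 2: /o/ after nasal /m/ → [õ]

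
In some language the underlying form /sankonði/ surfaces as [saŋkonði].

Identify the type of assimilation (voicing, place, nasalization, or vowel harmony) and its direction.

place assimilation, regressive

/n/→[ŋ].
Each target copies a feature from the following segment, so the direction is regressive.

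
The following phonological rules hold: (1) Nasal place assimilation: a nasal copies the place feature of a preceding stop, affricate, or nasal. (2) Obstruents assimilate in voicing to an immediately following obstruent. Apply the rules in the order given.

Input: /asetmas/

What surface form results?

Rule 1: /m/ after /t/ (alveolar) → [n]
After rule 1: asetnas
Rule 2: no segment meets the rule's conditions; no change.

[asetnas]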